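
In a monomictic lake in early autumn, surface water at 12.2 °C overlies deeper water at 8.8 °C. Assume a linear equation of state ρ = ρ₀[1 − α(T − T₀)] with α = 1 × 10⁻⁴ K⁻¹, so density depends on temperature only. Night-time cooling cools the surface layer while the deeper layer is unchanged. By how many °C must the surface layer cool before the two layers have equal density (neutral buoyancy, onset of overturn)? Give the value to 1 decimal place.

With temperature the only control, equal density requires T_surf′ = T_deep.
T_surf′ = 8.8 °C.
Cooling required: 12.2 − 8.8 = 3.4 °C.

3.4 °C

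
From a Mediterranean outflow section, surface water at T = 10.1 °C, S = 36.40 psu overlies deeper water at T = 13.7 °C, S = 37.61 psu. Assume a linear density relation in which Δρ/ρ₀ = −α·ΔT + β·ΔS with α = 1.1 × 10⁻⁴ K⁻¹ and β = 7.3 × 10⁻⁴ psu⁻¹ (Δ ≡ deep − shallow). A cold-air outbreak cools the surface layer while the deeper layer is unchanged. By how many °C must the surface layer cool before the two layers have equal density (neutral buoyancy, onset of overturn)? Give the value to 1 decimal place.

4.4 °C

Neutral buoyancy requires Δρ = 0, i.e. −α(T_deep − T_surf′) + β(S_deep − S_surf) = 0.
T_surf′ = T_deep − (β/α)·ΔS = 13.7 − (7.3 × 10⁻⁴/1.1 × 10⁻⁴)·(+1.21) = 5.670 °C.
Cooling required: 10.1 − (5.670) = 4.430 °C.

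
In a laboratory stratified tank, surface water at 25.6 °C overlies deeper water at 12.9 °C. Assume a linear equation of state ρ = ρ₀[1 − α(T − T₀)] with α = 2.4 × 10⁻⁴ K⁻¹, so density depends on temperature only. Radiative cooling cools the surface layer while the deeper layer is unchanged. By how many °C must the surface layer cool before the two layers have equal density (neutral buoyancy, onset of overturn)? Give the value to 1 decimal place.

With temperature the only control, equal density requires T_surf′ = T_deep.
T_surf′ = 12.9 °C.
Cooling required: 25.6 − 12.9 = 12.7 °C.

12.7 °C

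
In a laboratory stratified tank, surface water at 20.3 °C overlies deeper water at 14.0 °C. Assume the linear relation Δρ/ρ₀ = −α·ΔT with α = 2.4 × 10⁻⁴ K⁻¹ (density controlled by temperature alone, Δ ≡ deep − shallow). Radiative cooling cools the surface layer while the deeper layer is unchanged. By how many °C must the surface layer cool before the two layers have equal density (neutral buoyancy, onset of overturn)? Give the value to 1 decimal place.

With temperature the only control, equal density requires T_surf′ = T_deep.
T_surf′ = 14.0 °C.
Cooling required: 20.3 − 14.0 = 6.3 °C.

6.3 °C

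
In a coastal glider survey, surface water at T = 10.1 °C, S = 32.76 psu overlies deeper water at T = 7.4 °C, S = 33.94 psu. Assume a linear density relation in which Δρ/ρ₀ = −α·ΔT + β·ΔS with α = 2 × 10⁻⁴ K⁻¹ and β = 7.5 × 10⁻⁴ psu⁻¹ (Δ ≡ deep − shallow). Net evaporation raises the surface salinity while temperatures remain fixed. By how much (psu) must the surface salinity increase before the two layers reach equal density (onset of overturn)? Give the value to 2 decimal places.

Neutral buoyancy requires −α(T_deep − T_surf) + β(S_deep − S_surf′) = 0.
S_surf′ = S_deep − (α/β)·ΔT = 33.94 − (2 × 10⁻⁴/7.5 × 10⁻⁴)·(-2.7) = 34.6600 psu.
Increase required: 34.6600 − 32.76 = 1.9000 psu.

1.90 psu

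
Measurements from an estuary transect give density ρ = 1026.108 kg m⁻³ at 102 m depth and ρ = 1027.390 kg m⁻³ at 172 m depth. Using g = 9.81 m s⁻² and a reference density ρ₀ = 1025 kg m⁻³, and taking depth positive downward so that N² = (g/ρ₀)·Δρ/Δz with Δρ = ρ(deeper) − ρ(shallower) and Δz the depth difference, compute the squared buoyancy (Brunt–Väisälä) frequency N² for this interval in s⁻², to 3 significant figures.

Δρ = 1027.390 − 1026.108 = 1.282 kg m⁻³ over Δz = 172 − 102 = 70 m.
N² = (9.81/1025) × (1.282/70) = 1.7528 × 10⁻⁴ s⁻² ≈ 1.75 × 10⁻⁴ s⁻².

1.75 × 10⁻⁴ s⁻²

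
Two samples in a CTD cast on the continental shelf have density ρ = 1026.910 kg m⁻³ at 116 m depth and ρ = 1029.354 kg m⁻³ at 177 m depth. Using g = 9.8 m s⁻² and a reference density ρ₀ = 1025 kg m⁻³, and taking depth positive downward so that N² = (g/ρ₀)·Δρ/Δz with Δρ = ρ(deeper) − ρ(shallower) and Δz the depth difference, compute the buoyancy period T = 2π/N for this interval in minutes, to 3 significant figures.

Δρ = 1029.354 − 1026.910 = 2.444 kg m⁻³ over Δz = 177 − 116 = 61 m.
N² = (9.8/1025) × (2.444/61) = 3.8307 × 10⁻⁴ s⁻².
N = √(3.8307 × 10⁻⁴) = 0.019572 rad s⁻¹, so T = 2π/N = 321.03 s = 5.3505 min ≈ 5.35 min.

5.35 min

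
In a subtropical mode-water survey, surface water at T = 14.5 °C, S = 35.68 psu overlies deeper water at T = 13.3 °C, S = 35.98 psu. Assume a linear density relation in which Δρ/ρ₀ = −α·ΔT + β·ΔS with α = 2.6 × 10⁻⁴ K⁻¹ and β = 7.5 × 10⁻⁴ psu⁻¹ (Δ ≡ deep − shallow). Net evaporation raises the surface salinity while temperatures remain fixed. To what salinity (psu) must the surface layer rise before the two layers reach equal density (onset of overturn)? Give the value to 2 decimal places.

36.40 psu

Neutral buoyancy requires −α(T_deep − T_surf) + β(S_deep − S_surf′) = 0.
S_surf′ = S_deep − (α/β)·ΔT = 35.98 − (2.6 × 10⁻⁴/7.5 × 10⁻⁴)·(-1.2) = 36.3960 psu.
Increase required: 36.3960 − 35.68 = 0.7160 psu.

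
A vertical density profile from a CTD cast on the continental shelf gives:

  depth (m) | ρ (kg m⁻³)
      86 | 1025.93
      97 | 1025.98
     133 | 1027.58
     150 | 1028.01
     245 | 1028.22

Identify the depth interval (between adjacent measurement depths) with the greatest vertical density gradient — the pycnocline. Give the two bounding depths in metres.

Compute the density gradient over each adjacent pair:
  86–97 m: Δρ/Δz = 0.05/11 = 4.5 × 10⁻³ kg m⁻⁴
  97–133 m: Δρ/Δz = 1.60/36 = 0.044 kg m⁻⁴
  133–150 m: Δρ/Δz = 0.43/17 = 0.025 kg m⁻⁴
  150–245 m: Δρ/Δz = 0.21/95 = 2.2 × 10⁻³ kg m⁻⁴
The largest gradient is in the 97–133 m interval — the pycnocline.

97–133 m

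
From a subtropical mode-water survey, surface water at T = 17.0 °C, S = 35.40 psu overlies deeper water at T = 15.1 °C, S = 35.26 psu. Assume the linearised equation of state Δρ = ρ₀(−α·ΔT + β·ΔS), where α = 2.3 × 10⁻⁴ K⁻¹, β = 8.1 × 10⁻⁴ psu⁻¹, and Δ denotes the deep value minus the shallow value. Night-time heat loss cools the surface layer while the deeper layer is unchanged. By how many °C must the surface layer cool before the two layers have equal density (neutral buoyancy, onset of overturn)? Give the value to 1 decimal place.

Neutral buoyancy requires Δρ = 0, i.e. −α(T_deep − T_surf′) + β(S_deep − S_surf) = 0.
T_surf′ = T_deep − (β/α)·ΔS = 15.1 − (8.1 × 10⁻⁴/2.3 × 10⁻⁴)·(-0.14) = 15.593 °C.
Cooling required: 17.0 − (15.593) = 1.407 °C.

1.4 °C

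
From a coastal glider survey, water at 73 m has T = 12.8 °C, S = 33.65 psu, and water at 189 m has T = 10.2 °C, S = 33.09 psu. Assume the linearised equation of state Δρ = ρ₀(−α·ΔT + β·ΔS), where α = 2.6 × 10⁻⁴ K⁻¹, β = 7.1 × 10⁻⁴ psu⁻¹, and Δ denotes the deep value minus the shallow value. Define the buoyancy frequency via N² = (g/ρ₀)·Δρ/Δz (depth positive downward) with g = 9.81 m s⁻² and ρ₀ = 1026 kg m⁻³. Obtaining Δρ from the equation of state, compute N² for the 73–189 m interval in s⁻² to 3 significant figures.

ΔT = -2.6 K, ΔS = -0.56 psu (deep − shallow).
Δρ/ρ₀ = −αΔT + βΔS = 6.76 × 10⁻⁴ − 3.976 × 10⁻⁴ = 2.784 × 10⁻⁴, so Δρ ≈ 0.2856 kg m⁻³.
N² = (g/ρ₀)·Δρ/Δz = g·(Δρ/ρ₀)/Δz = 9.81 × 2.784 × 10⁻⁴ / 116 = 2.3544 × 10⁻⁵ s⁻² ≈ 2.35 × 10⁻⁵ s⁻².

2.35 × 10⁻⁵ s⁻²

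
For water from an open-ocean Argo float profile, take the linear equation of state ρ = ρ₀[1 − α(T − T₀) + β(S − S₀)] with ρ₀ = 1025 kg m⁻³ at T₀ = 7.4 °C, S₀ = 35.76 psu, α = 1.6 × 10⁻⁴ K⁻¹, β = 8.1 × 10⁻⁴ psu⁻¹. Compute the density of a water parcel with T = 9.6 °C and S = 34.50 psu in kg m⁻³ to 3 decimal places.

T − T₀ = +2.2 K, S − S₀ = -1.26 psu.
Bracket = 1 − α·(+2.2) + β·(-1.26) = 1 + (-1.3726 × 10⁻³) = 0.9986274.
ρ = 1025 × 0.9986274 = 1023.593 kg m⁻³.

1023.593 kg m⁻³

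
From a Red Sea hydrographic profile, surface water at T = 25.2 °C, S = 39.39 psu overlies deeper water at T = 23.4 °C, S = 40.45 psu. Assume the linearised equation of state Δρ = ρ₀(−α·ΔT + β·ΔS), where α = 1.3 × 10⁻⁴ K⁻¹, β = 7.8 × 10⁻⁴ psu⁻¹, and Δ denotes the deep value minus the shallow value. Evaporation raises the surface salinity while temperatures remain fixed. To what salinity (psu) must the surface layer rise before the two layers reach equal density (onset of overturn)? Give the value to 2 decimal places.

40.75 psu

Neutral buoyancy requires −α(T_deep − T_surf) + β(S_deep − S_surf′) = 0.
S_surf′ = S_deep − (α/β)·ΔT = 40.45 − (1.3 × 10⁻⁴/7.8 × 10⁻⁴)·(-1.8) = 40.7500 psu.
Increase required: 40.7500 − 39.39 = 1.3600 psu.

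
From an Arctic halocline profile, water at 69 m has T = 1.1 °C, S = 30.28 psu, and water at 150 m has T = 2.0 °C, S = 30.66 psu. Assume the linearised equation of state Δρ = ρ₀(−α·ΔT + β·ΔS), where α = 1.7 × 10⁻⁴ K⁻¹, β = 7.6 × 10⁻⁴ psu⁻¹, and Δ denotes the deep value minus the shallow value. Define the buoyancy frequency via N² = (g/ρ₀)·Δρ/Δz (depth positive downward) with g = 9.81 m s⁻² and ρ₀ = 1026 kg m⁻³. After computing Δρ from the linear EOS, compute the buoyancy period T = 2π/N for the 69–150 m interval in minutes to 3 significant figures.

ΔT = +0.9 K, ΔS = +0.38 psu (deep − shallow).
Δρ/ρ₀ = −αΔT + βΔS = -1.53 × 10⁻⁴ + 2.888 × 10⁻⁴ = 1.358 × 10⁻⁴, so Δρ ≈ 0.1393 kg m⁻³.
N² = (g/ρ₀)·Δρ/Δz = g·(Δρ/ρ₀)/Δz = 9.81 × 1.358 × 10⁻⁴ / 81 = 1.6447 × 10⁻⁵ s⁻².
N = √(1.6447 × 10⁻⁵) = 4.0555 × 10⁻³ rad s⁻¹ → T = 2π/N = 1.5493 × 10³ s = 25.822 min ≈ 25.8 min.

25.8 min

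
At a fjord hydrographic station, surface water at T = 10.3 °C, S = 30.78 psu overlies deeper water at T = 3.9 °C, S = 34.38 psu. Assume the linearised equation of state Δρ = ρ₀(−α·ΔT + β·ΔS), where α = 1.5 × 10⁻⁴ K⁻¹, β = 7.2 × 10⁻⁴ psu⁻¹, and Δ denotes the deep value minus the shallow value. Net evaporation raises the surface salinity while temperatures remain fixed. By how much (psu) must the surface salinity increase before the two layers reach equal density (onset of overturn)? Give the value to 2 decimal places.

Neutral buoyancy requires −α(T_deep − T_surf) + β(S_deep − S_surf′) = 0.
S_surf′ = S_deep − (α/β)·ΔT = 34.38 − (1.5 × 10⁻⁴/7.2 × 10⁻⁴)·(-6.4) = 35.7133 psu.
Increase required: 35.7133 − 30.78 = 4.9333 psu.

4.93 psu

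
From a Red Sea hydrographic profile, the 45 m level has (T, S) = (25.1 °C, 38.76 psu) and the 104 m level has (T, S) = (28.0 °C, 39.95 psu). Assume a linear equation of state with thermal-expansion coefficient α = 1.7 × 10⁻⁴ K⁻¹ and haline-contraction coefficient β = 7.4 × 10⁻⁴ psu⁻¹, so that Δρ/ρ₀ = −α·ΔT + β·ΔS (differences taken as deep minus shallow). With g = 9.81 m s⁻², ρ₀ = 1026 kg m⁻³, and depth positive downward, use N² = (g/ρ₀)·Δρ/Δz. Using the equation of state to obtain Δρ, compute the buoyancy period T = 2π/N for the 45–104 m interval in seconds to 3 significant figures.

783 s

ΔT = +2.9 K, ΔS = +1.19 psu (deep − shallow).
Δρ/ρ₀ = −αΔT + βΔS = -4.93 × 10⁻⁴ + 8.806 × 10⁻⁴ = 3.876 × 10⁻⁴, so Δρ ≈ 0.3977 kg m⁻³.
N² = (g/ρ₀)·Δρ/Δz = g·(Δρ/ρ₀)/Δz = 9.81 × 3.876 × 10⁻⁴ / 59 = 6.4447 × 10⁻⁵ s⁻².
N = √(6.4447 × 10⁻⁵) = 8.0279 × 10⁻³ rad s⁻¹ → T = 2π/N = 782.67 s ≈ 783 s.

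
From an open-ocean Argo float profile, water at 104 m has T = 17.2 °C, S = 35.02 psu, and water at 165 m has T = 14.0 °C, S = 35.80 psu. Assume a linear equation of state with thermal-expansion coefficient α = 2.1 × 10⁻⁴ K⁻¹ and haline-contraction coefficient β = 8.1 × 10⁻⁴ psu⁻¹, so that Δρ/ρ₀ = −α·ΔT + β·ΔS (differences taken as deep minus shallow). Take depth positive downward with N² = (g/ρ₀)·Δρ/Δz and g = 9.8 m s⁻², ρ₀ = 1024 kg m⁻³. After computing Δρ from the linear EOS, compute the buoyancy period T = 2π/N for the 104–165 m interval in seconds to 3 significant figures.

434 s

ΔT = -3.2 K, ΔS = +0.78 psu (deep − shallow).
Δρ/ρ₀ = −αΔT + βΔS = 6.72 × 10⁻⁴ + 6.318 × 10⁻⁴ = 1.3038 × 10⁻³, so Δρ ≈ 1.335 kg m⁻³.
N² = (g/ρ₀)·Δρ/Δz = g·(Δρ/ρ₀)/Δz = 9.8 × 1.3038 × 10⁻³ / 61 = 2.0946 × 10⁻⁴ s⁻².
N = √(2.0946 × 10⁻⁴) = 0.014473 rad s⁻¹ → T = 2π/N = 434.13 s ≈ 434 s.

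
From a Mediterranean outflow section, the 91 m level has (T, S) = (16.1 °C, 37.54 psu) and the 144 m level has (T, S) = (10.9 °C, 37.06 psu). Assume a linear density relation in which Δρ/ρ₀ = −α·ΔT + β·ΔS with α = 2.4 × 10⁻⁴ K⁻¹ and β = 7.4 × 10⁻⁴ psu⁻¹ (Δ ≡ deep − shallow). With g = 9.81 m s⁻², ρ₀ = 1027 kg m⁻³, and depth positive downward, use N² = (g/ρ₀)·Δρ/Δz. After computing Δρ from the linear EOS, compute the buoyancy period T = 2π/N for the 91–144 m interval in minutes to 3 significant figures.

8.15 min

ΔT = -5.2 K, ΔS = -0.48 psu (deep − shallow).
Δρ/ρ₀ = −αΔT + βΔS = 1.248 × 10⁻³ − 3.552 × 10⁻⁴ = 8.928 × 10⁻⁴, so Δρ ≈ 0.9169 kg m⁻³.
N² = (g/ρ₀)·Δρ/Δz = g·(Δρ/ρ₀)/Δz = 9.81 × 8.928 × 10⁻⁴ / 53 = 1.6525 × 10⁻⁴ s⁻².
N = √(1.6525 × 10⁻⁴) = 0.012855 rad s⁻¹ → T = 2π/N = 488.77 s = 8.1462 min ≈ 8.15 min.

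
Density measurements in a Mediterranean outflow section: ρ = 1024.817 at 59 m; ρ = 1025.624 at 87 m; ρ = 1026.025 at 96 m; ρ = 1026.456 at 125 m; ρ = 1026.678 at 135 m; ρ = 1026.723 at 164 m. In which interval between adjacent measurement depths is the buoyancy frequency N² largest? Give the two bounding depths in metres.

87–96 m

Compute the density gradient over each adjacent pair:
  59–87 m: Δρ/Δz = 0.807/28 = 0.029 kg m⁻⁴
  87–96 m: Δρ/Δz = 0.401/9 = 0.045 kg m⁻⁴
  96–125 m: Δρ/Δz = 0.431/29 = 0.015 kg m⁻⁴
  125–135 m: Δρ/Δz = 0.222/10 = 0.022 kg m⁻⁴
  135–164 m: Δρ/Δz = 0.045/29 = 1.6 × 10⁻³ kg m⁻⁴
The largest gradient is in the 87–96 m interval — the pycnocline.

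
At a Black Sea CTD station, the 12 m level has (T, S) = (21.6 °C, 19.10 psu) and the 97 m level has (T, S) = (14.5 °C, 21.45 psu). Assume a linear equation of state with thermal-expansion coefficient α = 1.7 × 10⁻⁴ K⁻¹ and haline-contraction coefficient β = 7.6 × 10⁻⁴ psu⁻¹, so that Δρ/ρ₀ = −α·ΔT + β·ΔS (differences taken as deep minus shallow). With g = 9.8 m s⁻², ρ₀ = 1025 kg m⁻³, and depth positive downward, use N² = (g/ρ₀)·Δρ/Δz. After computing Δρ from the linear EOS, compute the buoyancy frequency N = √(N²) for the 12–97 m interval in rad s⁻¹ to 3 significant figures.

0.0186 rad s⁻¹

ΔT = -7.1 K, ΔS = +2.35 psu (deep − shallow).
Δρ/ρ₀ = −αΔT + βΔS = 1.207 × 10⁻³ + 1.786 × 10⁻³ = 2.993 × 10⁻³, so Δρ ≈ 3.068 kg m⁻³.
N² = (g/ρ₀)·Δρ/Δz = g·(Δρ/ρ₀)/Δz = 9.8 × 2.993 × 10⁻³ / 85 = 3.4508 × 10⁻⁴ s⁻².
N = √(3.4508 × 10⁻⁴) = 0.018576 rad s⁻¹ ≈ 0.0186 rad s⁻¹.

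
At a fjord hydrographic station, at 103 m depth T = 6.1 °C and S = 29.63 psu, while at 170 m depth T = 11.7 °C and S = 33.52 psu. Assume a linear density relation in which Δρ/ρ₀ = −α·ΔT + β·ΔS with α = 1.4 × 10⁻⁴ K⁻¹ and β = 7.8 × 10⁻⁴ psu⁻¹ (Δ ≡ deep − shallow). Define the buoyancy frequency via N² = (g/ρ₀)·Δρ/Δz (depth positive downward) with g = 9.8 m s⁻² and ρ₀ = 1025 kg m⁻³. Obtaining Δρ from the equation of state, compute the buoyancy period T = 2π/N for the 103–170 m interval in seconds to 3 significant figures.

ΔT = +5.6 K, ΔS = +3.89 psu (deep − shallow).
Δρ/ρ₀ = −αΔT + βΔS = -7.84 × 10⁻⁴ + 3.0342 × 10⁻³ = 2.2502 × 10⁻³, so Δρ ≈ 2.306 kg m⁻³.
N² = (g/ρ₀)·Δρ/Δz = g·(Δρ/ρ₀)/Δz = 9.8 × 2.2502 × 10⁻³ / 67 = 3.2913 × 10⁻⁴ s⁻².
N = √(3.2913 × 10⁻⁴) = 0.018142 rad s⁻¹ → T = 2π/N = 346.33 s ≈ 346 s.

346 s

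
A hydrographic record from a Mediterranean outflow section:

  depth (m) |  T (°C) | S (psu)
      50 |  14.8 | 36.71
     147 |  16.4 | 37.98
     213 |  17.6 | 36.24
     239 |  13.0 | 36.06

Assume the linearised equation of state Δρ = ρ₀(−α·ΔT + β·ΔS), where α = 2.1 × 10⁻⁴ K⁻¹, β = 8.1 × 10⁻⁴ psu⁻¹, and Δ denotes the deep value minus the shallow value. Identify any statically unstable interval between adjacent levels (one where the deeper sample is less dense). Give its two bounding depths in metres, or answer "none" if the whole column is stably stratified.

147–213 m

Evaluate Δρ/ρ₀ = −αΔT + βΔS across each adjacent pair:
  50–147 m: −αΔT+βΔS = −(2.1 × 10⁻⁴)(+1.6)+(8.1 × 10⁻⁴)(+1.27) = 6.9 × 10⁻⁴ → stable
  147–213 m: −αΔT+βΔS = −(2.1 × 10⁻⁴)(+1.2)+(8.1 × 10⁻⁴)(-1.74) = -1.7 × 10⁻³ → UNSTABLE
  213–239 m: −αΔT+βΔS = −(2.1 × 10⁻⁴)(-4.6)+(8.1 × 10⁻⁴)(-0.18) = 8.2 × 10⁻⁴ → stable
The 147–213 m interval has Δρ < 0: lighter water underlies denser water.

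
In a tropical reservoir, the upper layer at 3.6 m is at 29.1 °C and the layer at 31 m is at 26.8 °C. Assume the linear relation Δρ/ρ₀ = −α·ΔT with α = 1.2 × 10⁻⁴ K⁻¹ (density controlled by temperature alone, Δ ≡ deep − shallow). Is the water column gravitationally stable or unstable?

ΔT = 26.8 − 29.1 = -2.3 K, so Δρ/ρ₀ = −αΔT = 2.76 × 10⁻⁴.
Δρ/ρ₀ > 0, so Δρ > 0: deeper water is denser → statically stable.

stable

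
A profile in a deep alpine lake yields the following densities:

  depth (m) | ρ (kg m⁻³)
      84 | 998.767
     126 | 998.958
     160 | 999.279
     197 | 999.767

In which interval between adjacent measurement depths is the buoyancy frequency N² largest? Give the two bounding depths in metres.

160–197 m

Compute the density gradient over each adjacent pair:
  84–126 m: Δρ/Δz = 0.191/42 = 4.5 × 10⁻³ kg m⁻⁴
  126–160 m: Δρ/Δz = 0.321/34 = 9.4 × 10⁻³ kg m⁻⁴
  160–197 m: Δρ/Δz = 0.488/37 = 0.013 kg m⁻⁴
The largest gradient is in the 160–197 m interval — the pycnocline.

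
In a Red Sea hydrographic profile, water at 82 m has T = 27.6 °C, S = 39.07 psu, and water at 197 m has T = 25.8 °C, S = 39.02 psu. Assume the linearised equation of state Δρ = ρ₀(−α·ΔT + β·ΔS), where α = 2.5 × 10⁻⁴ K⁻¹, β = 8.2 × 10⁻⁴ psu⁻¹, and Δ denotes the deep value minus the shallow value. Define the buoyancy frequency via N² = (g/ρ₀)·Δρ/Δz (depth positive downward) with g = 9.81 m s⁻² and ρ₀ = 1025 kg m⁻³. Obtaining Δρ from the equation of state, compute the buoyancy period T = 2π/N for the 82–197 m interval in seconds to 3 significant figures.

1.06 × 10³ s

ΔT = -1.8 K, ΔS = -0.05 psu (deep − shallow).
Δρ/ρ₀ = −αΔT + βΔS = 4.50 × 10⁻⁴ − 4.10 × 10⁻⁵ = 4.09 × 10⁻⁴, so Δρ ≈ 0.4192 kg m⁻³.
N² = (g/ρ₀)·Δρ/Δz = g·(Δρ/ρ₀)/Δz = 9.81 × 4.09 × 10⁻⁴ / 115 = 3.4889 × 10⁻⁵ s⁻².
N = √(3.4889 × 10⁻⁵) = 5.9067 × 10⁻³ rad s⁻¹ → T = 2π/N = 1.0637 × 10³ s ≈ 1.06 × 10³ s.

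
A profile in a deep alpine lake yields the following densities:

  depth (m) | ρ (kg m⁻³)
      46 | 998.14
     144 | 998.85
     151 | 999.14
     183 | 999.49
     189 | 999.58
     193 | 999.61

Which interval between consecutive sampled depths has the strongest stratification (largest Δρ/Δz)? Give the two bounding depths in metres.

Compute the density gradient over each adjacent pair:
  46–144 m: Δρ/Δz = 0.71/98 = 7.2 × 10⁻³ kg m⁻⁴
  144–151 m: Δρ/Δz = 0.29/7 = 0.041 kg m⁻⁴
  151–183 m: Δρ/Δz = 0.35/32 = 0.011 kg m⁻⁴
  183–189 m: Δρ/Δz = 0.09/6 = 0.015 kg m⁻⁴
  189–193 m: Δρ/Δz = 0.03/4 = 7.5 × 10⁻³ kg m⁻⁴
The largest gradient is in the 144–151 m interval — the pycnocline.

144–151 m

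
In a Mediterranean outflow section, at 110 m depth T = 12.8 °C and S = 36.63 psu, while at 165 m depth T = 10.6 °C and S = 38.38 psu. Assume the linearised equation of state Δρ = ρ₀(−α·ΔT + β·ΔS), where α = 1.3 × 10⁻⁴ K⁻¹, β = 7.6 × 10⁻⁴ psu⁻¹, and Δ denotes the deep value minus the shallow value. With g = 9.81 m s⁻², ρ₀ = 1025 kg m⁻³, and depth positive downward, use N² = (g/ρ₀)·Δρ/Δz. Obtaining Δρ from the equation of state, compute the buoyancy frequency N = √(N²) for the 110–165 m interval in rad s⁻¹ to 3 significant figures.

0.0170 rad s⁻¹

ΔT = -2.2 K, ΔS = +1.75 psu (deep − shallow).
Δρ/ρ₀ = −αΔT + βΔS = 2.86 × 10⁻⁴ + 1.33 × 10⁻³ = 1.616 × 10⁻³, so Δρ ≈ 1.656 kg m⁻³.
N² = (g/ρ₀)·Δρ/Δz = g·(Δρ/ρ₀)/Δz = 9.81 × 1.616 × 10⁻³ / 55 = 2.8824 × 10⁻⁴ s⁻².
N = √(2.8824 × 10⁻⁴) = 0.016978 rad s⁻¹ ≈ 0.0170 rad s⁻¹.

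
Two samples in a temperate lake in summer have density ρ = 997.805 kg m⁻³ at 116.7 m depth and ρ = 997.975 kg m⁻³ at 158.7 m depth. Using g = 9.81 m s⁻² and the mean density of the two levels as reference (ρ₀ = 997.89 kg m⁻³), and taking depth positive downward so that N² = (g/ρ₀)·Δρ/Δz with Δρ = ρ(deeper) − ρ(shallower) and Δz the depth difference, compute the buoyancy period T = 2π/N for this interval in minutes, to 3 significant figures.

Δρ = 997.975 − 997.805 = 0.170 kg m⁻³ over Δz = 158.7 − 116.7 = 42 m.
N² = (9.81/997.89) × (0.170/42) = 3.9791 × 10⁻⁵ s⁻².
N = √(3.9791 × 10⁻⁵) = 6.3080 × 10⁻³ rad s⁻¹, so T = 2π/N = 996.07 s = 16.601 min ≈ 16.6 min.

16.6 min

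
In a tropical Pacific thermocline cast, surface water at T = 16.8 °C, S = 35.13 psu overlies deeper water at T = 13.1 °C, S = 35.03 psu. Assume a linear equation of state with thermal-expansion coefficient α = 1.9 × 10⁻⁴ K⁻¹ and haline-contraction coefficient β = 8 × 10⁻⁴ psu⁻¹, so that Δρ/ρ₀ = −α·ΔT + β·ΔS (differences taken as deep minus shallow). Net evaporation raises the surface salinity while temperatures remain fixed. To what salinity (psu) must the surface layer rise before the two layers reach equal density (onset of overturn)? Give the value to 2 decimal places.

Neutral buoyancy requires −α(T_deep − T_surf) + β(S_deep − S_surf′) = 0.
S_surf′ = S_deep − (α/β)·ΔT = 35.03 − (1.9 × 10⁻⁴/8 × 10⁻⁴)·(-3.7) = 35.9087 psu.
Increase required: 35.9087 − 35.13 = 0.7787 psu.

35.91 psu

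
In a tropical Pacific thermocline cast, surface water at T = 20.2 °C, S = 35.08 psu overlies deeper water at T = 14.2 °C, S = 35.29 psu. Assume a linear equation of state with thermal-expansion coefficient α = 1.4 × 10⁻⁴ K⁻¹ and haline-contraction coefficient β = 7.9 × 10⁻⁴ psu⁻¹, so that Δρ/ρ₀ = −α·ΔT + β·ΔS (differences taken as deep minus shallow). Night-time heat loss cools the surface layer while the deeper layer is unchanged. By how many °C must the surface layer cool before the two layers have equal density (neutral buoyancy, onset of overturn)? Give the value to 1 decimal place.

Neutral buoyancy requires Δρ = 0, i.e. −α(T_deep − T_surf′) + β(S_deep − S_surf) = 0.
T_surf′ = T_deep − (β/α)·ΔS = 14.2 − (7.9 × 10⁻⁴/1.4 × 10⁻⁴)·(+0.21) = 13.015 °C.
Cooling required: 20.2 − (13.015) = 7.185 °C.

7.2 °C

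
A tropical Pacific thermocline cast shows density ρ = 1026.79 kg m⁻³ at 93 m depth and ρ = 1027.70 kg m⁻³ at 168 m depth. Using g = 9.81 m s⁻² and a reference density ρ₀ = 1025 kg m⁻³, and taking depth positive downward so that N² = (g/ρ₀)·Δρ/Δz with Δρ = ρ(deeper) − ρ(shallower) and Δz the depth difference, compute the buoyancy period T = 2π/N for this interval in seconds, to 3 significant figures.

Δρ = 1027.70 − 1026.79 = 0.91 kg m⁻³ over Δz = 168 − 93 = 75 m.
N² = (9.81/1025) × (0.91/75) = 1.1612 × 10⁻⁴ s⁻².
N = √(1.1612 × 10⁻⁴) = 0.010776 rad s⁻¹, so T = 2π/N = 583.07 s ≈ 583 s.

583 s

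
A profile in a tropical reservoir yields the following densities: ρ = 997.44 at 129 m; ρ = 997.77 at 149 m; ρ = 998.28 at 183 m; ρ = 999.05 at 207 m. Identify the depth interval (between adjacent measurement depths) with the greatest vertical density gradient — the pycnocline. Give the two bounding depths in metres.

Compute the density gradient over each adjacent pair:
  129–149 m: Δρ/Δz = 0.33/20 = 0.017 kg m⁻⁴
  149–183 m: Δρ/Δz = 0.51/34 = 0.015 kg m⁻⁴
  183–207 m: Δρ/Δz = 0.77/24 = 0.032 kg m⁻⁴
The largest gradient is in the 183–207 m interval — the pycnocline.

183–207 m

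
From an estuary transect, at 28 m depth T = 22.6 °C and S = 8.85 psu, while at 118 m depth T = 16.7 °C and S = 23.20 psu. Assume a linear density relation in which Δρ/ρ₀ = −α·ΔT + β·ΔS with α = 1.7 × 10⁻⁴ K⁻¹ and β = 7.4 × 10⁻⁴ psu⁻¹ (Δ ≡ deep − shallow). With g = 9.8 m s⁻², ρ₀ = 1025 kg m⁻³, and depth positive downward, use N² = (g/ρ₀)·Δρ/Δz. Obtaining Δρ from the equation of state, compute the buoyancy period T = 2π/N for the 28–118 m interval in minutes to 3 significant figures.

ΔT = -5.9 K, ΔS = +14.35 psu (deep − shallow).
Δρ/ρ₀ = −αΔT + βΔS = 1.003 × 10⁻³ + 0.010619 = 0.011622, so Δρ ≈ 11.91 kg m⁻³.
N² = (g/ρ₀)·Δρ/Δz = g·(Δρ/ρ₀)/Δz = 9.8 × 0.011622 / 90 = 1.2655 × 10⁻³ s⁻².
N = √(1.2655 × 10⁻³) = 0.035574 rad s⁻¹ → T = 2π/N = 176.62 s = 2.9437 min ≈ 2.94 min.

2.94 min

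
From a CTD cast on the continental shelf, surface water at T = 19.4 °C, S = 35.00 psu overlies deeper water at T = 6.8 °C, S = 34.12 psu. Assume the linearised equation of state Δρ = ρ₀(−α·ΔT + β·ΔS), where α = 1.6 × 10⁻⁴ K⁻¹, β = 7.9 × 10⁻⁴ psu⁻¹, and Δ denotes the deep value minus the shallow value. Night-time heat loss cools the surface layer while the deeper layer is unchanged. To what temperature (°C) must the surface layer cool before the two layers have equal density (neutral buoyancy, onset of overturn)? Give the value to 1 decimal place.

Neutral buoyancy requires Δρ = 0, i.e. −α(T_deep − T_surf′) + β(S_deep − S_surf) = 0.
T_surf′ = T_deep − (β/α)·ΔS = 6.8 − (7.9 × 10⁻⁴/1.6 × 10⁻⁴)·(-0.88) = 11.145 °C.
Cooling required: 19.4 − (11.145) = 8.255 °C.

11.1 °C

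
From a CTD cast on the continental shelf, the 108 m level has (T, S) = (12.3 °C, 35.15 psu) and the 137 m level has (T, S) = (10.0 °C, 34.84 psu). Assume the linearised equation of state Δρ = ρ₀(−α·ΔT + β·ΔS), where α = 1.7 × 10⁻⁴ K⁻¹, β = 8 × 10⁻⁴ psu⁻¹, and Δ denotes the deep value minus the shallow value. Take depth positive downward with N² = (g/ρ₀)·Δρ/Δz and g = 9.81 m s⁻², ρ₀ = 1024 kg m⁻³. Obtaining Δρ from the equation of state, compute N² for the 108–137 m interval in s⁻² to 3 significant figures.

ΔT = -2.3 K, ΔS = -0.31 psu (deep − shallow).
Δρ/ρ₀ = −αΔT + βΔS = 3.91 × 10⁻⁴ − 2.48 × 10⁻⁴ = 1.43 × 10⁻⁴, so Δρ ≈ 0.1464 kg m⁻³.
N² = (g/ρ₀)·Δρ/Δz = g·(Δρ/ρ₀)/Δz = 9.81 × 1.43 × 10⁻⁴ / 29 = 4.8373 × 10⁻⁵ s⁻² ≈ 4.84 × 10⁻⁵ s⁻².

4.84 × 10⁻⁵ s⁻²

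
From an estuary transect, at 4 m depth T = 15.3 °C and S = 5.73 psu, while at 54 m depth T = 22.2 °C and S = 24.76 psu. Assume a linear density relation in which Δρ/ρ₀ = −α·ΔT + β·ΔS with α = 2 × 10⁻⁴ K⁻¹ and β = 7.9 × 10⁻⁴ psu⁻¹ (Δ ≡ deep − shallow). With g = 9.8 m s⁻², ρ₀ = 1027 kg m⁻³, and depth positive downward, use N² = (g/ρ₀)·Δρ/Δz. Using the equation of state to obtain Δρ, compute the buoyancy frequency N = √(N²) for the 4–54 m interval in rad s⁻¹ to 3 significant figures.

ΔT = +6.9 K, ΔS = +19.03 psu (deep − shallow).
Δρ/ρ₀ = −αΔT + βΔS = -1.38 × 10⁻³ + 0.0150337 = 0.0136537, so Δρ ≈ 14.02 kg m⁻³.
N² = (g/ρ₀)·Δρ/Δz = g·(Δρ/ρ₀)/Δz = 9.8 × 0.0136537 / 50 = 2.6761 × 10⁻³ s⁻².
N = √(2.6761 × 10⁻³) = 0.051731 rad s⁻¹ ≈ 0.0517 rad s⁻¹.

0.0517 rad s⁻¹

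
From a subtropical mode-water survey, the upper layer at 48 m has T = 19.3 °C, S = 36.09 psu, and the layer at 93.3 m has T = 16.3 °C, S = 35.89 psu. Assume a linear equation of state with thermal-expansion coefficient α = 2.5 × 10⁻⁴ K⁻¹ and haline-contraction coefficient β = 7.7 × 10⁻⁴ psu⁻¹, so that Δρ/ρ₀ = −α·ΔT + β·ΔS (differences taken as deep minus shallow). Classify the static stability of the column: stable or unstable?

stable

ΔT = 16.3 − 19.3 = -3.0 K and ΔS = 35.89 − 36.09 = -0.20 psu (deep − shallow).
−αΔT = 7.50 × 10⁻⁴; βΔS = -1.54 × 10⁻⁴; sum Δρ/ρ₀ = 5.96 × 10⁻⁴.
Δρ/ρ₀ > 0, so Δρ > 0: deeper water is denser → statically stable.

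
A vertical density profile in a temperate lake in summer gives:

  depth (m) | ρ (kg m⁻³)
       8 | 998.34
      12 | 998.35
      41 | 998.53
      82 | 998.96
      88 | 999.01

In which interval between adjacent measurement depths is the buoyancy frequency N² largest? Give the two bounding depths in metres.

41–82 m

Compute the density gradient over each adjacent pair:
  8–12 m: Δρ/Δz = 0.01/4 = 2.5 × 10⁻³ kg m⁻⁴
  12–41 m: Δρ/Δz = 0.18/29 = 6.2 × 10⁻³ kg m⁻⁴
  41–82 m: Δρ/Δz = 0.43/41 = 0.010 kg m⁻⁴
  82–88 m: Δρ/Δz = 0.05/6 = 8.3 × 10⁻³ kg m⁻⁴
The largest gradient is in the 41–82 m interval — the pycnocline.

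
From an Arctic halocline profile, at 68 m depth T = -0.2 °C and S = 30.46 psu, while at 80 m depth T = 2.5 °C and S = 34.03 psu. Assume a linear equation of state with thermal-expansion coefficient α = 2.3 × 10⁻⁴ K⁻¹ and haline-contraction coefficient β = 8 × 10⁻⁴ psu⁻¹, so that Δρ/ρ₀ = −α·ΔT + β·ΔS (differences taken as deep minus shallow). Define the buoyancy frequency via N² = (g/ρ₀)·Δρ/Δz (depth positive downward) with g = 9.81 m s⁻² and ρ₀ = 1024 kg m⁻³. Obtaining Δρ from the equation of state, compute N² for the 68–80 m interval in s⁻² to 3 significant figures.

ΔT = +2.7 K, ΔS = +3.57 psu (deep − shallow).
Δρ/ρ₀ = −αΔT + βΔS = -6.21 × 10⁻⁴ + 2.856 × 10⁻³ = 2.235 × 10⁻³, so Δρ ≈ 2.289 kg m⁻³.
N² = (g/ρ₀)·Δρ/Δz = g·(Δρ/ρ₀)/Δz = 9.81 × 2.235 × 10⁻³ / 12 = 1.8271 × 10⁻³ s⁻² ≈ 1.83 × 10⁻³ s⁻².

1.83 × 10⁻³ s⁻²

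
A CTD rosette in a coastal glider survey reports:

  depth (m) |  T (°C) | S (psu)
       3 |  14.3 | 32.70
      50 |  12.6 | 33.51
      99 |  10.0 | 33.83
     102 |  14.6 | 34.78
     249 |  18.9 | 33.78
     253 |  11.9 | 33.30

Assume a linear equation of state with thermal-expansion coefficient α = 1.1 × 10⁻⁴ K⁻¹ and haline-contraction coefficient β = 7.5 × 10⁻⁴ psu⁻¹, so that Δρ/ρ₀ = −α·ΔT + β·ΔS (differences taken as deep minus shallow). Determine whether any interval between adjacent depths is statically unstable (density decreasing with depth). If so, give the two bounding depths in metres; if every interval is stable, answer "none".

Evaluate Δρ/ρ₀ = −αΔT + βΔS across each adjacent pair:
  3–50 m: −αΔT+βΔS = −(1.1 × 10⁻⁴)(-1.7)+(7.5 × 10⁻⁴)(+0.81) = 7.9 × 10⁻⁴ → stable
  50–99 m: −αΔT+βΔS = −(1.1 × 10⁻⁴)(-2.6)+(7.5 × 10⁻⁴)(+0.32) = 5.3 × 10⁻⁴ → stable
  99–102 m: −αΔT+βΔS = −(1.1 × 10⁻⁴)(+4.6)+(7.5 × 10⁻⁴)(+0.95) = 2.1 × 10⁻⁴ → stable
  102–249 m: −αΔT+βΔS = −(1.1 × 10⁻⁴)(+4.3)+(7.5 × 10⁻⁴)(-1.00) = -1.2 × 10⁻³ → UNSTABLE
  249–253 m: −αΔT+βΔS = −(1.1 × 10⁻⁴)(-7.0)+(7.5 × 10⁻⁴)(-0.48) = 4.1 × 10⁻⁴ → stable
The 102–249 m interval has Δρ < 0: lighter water underlies denser water.

102–249 m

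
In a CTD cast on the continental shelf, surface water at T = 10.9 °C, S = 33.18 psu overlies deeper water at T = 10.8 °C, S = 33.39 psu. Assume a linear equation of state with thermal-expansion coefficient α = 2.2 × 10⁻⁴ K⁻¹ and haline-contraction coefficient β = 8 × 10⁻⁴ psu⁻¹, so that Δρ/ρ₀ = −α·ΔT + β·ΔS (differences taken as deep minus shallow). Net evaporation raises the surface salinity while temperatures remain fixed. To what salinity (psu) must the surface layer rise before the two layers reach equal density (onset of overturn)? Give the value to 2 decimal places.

33.42 psu

Neutral buoyancy requires −α(T_deep − T_surf) + β(S_deep − S_surf′) = 0.
S_surf′ = S_deep − (α/β)·ΔT = 33.39 − (2.2 × 10⁻⁴/8 × 10⁻⁴)·(-0.1) = 33.4175 psu.
Increase required: 33.4175 − 33.18 = 0.2375 psu.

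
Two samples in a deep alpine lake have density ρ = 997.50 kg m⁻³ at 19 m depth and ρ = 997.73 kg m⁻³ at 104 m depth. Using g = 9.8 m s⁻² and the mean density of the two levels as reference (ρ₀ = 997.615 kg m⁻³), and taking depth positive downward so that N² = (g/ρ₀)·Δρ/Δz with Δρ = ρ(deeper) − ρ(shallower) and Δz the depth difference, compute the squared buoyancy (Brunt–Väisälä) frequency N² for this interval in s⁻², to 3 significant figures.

Δρ = 997.73 − 997.50 = 0.23 kg m⁻³ over Δz = 104 − 19 = 85 m.
N² = (9.8/997.615) × (0.23/85) = 2.6581 × 10⁻⁵ s⁻² ≈ 2.66 × 10⁻⁵ s⁻².

2.66 × 10⁻⁵ s⁻²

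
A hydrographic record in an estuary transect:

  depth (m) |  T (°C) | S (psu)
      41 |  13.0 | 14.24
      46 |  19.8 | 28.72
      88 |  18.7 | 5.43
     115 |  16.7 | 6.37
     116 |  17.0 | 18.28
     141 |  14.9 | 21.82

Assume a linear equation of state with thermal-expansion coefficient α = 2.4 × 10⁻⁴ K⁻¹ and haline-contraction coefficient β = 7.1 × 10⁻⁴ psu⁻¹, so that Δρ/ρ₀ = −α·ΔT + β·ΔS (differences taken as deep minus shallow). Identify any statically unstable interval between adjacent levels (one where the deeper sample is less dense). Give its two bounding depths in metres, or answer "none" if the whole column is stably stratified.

46–88 m

Evaluate Δρ/ρ₀ = −αΔT + βΔS across each adjacent pair:
  41–46 m: −αΔT+βΔS = −(2.4 × 10⁻⁴)(+6.8)+(7.1 × 10⁻⁴)(+14.48) = 8.6 × 10⁻³ → stable
  46–88 m: −αΔT+βΔS = −(2.4 × 10⁻⁴)(-1.1)+(7.1 × 10⁻⁴)(-23.29) = -0.016 → UNSTABLE
  88–115 m: −αΔT+βΔS = −(2.4 × 10⁻⁴)(-2.0)+(7.1 × 10⁻⁴)(+0.94) = 1.1 × 10⁻³ → stable
  115–116 m: −αΔT+βΔS = −(2.4 × 10⁻⁴)(+0.3)+(7.1 × 10⁻⁴)(+11.91) = 8.4 × 10⁻³ → stable
  116–141 m: −αΔT+βΔS = −(2.4 × 10⁻⁴)(-2.1)+(7.1 × 10⁻⁴)(+3.54) = 3.0 × 10⁻³ → stable
The 46–88 m interval has Δρ < 0: lighter water underlies denser water.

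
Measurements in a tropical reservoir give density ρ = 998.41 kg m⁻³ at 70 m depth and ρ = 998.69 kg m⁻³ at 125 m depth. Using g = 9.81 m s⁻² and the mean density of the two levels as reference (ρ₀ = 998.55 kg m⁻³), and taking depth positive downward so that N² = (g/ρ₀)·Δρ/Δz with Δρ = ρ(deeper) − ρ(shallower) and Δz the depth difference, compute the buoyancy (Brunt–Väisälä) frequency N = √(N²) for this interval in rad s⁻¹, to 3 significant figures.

7.07 × 10⁻³ rad s⁻¹

Δρ = 998.69 − 998.41 = 0.28 kg m⁻³ over Δz = 125 − 70 = 55 m.
N² = (9.81/998.55) × (0.28/55) = 5.0014 × 10⁻⁵ s⁻².
N = √(5.0014 × 10⁻⁵) = 7.0721 × 10⁻³ rad s⁻¹ ≈ 7.07 × 10⁻³ rad s⁻¹.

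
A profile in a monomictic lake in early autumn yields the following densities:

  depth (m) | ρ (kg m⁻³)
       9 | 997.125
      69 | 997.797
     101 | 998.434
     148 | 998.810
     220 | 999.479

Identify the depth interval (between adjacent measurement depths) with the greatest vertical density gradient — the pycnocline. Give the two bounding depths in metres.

69–101 m

Compute the density gradient over each adjacent pair:
  9–69 m: Δρ/Δz = 0.672/60 = 0.011 kg m⁻⁴
  69–101 m: Δρ/Δz = 0.637/32 = 0.020 kg m⁻⁴
  101–148 m: Δρ/Δz = 0.376/47 = 8.0 × 10⁻³ kg m⁻⁴
  148–220 m: Δρ/Δz = 0.669/72 = 9.3 × 10⁻³ kg m⁻⁴
The largest gradient is in the 69–101 m interval — the pycnocline.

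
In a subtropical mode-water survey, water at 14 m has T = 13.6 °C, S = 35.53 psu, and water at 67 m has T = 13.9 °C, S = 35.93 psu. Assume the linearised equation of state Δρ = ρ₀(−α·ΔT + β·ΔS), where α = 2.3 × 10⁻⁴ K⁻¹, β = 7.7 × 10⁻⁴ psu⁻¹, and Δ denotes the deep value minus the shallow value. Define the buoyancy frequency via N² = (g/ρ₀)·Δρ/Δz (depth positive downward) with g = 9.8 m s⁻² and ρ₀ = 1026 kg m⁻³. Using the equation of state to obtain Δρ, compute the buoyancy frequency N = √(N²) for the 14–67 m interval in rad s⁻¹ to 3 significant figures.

ΔT = +0.3 K, ΔS = +0.40 psu (deep − shallow).
Δρ/ρ₀ = −αΔT + βΔS = -6.90 × 10⁻⁵ + 3.08 × 10⁻⁴ = 2.39 × 10⁻⁴, so Δρ ≈ 0.2452 kg m⁻³.
N² = (g/ρ₀)·Δρ/Δz = g·(Δρ/ρ₀)/Δz = 9.8 × 2.39 × 10⁻⁴ / 53 = 4.4192 × 10⁻⁵ s⁻².
N = √(4.4192 × 10⁻⁵) = 6.6477 × 10⁻³ rad s⁻¹ ≈ 6.65 × 10⁻³ rad s⁻¹.

6.65 × 10⁻³ rad s⁻¹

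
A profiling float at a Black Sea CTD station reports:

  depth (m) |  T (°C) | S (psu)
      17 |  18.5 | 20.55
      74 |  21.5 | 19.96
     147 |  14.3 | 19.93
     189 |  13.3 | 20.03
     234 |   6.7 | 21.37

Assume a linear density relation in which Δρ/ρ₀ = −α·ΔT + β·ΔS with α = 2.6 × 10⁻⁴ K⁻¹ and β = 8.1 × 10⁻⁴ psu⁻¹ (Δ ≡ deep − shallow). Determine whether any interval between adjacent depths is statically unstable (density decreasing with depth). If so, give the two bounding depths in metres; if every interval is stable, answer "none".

17–74 m

Evaluate Δρ/ρ₀ = −αΔT + βΔS across each adjacent pair:
  17–74 m: −αΔT+βΔS = −(2.6 × 10⁻⁴)(+3.0)+(8.1 × 10⁻⁴)(-0.59) = -1.3 × 10⁻³ → UNSTABLE
  74–147 m: −αΔT+βΔS = −(2.6 × 10⁻⁴)(-7.2)+(8.1 × 10⁻⁴)(-0.03) = 1.8 × 10⁻³ → stable
  147–189 m: −αΔT+βΔS = −(2.6 × 10⁻⁴)(-1.0)+(8.1 × 10⁻⁴)(+0.10) = 3.4 × 10⁻⁴ → stable
  189–234 m: −αΔT+βΔS = −(2.6 × 10⁻⁴)(-6.6)+(8.1 × 10⁻⁴)(+1.34) = 2.8 × 10⁻³ → stable
The 17–74 m interval has Δρ < 0: lighter water underlies denser water.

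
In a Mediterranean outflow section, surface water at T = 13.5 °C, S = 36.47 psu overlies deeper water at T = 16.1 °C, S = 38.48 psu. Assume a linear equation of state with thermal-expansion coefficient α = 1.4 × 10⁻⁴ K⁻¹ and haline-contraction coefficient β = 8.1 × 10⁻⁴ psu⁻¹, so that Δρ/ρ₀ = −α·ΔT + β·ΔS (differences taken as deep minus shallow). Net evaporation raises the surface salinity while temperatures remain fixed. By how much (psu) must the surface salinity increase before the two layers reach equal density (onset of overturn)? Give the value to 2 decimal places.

Neutral buoyancy requires −α(T_deep − T_surf) + β(S_deep − S_surf′) = 0.
S_surf′ = S_deep − (α/β)·ΔT = 38.48 − (1.4 × 10⁻⁴/8.1 × 10⁻⁴)·(+2.6) = 38.0306 psu.
Increase required: 38.0306 − 36.47 = 1.5606 psu.

1.56 psu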